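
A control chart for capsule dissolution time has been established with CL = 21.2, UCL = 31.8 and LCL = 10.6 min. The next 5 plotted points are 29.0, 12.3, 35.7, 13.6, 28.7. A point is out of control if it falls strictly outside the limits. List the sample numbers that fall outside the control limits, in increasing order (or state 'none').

3

Compare each point to [10.6, 31.8]: sample 3 = 35.7 > UCL.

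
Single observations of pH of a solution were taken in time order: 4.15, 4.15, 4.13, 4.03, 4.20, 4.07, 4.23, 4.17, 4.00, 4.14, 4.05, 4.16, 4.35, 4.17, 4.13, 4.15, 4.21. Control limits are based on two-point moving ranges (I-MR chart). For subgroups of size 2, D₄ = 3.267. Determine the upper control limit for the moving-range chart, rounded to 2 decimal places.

Moving ranges: 0.00, 0.02, 0.10, 0.17, 0.13, 0.16, 0.06, 0.17, 0.14, 0.09, 0.11, 0.19, 0.18, 0.04, 0.02, 0.06; M̄R̄ = 1.6400 / 16 = 0.1025
UCL_MR = D₄·M̄R̄ = 3.267 × 0.1025 = 0.3349

0.33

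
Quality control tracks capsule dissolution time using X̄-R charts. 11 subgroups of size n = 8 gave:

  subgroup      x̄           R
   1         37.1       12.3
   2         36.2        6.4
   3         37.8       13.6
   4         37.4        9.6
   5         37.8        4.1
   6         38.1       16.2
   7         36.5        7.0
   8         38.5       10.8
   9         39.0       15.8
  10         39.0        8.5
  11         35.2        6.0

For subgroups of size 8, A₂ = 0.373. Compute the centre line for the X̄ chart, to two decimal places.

37.51

X̄̄ = (37.1 + 36.2 + 37.8 + 37.4 + 37.8 + 38.1 + 36.5 + 38.5 + 39.0 + 39.0 + 35.2) / 11 = 412.6000 / 11 = 37.5091
CL = X̄̄ = 37.5091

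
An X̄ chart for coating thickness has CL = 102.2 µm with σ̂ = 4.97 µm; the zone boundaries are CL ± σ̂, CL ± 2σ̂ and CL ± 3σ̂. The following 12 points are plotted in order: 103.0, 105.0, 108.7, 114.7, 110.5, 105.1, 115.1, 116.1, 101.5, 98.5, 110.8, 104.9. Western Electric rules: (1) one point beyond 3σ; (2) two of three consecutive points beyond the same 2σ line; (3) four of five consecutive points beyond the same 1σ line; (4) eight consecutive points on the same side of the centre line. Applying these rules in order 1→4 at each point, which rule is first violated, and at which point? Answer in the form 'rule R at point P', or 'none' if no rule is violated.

rule 3 at point 7

Zone of each point (C = within 1σ̂, B = 1σ̂–2σ̂, A = 2σ̂–3σ̂, * = beyond 3σ̂; sign = side of CL): 1:+C, 2:+C, 3:+B, 4:+A, 5:+B, 6:+C, 7:+A, 8:+A, 9:-C, 10:-C, 11:+B, 12:+C
Rule 3 (four of five consecutive points beyond the same 1σ limit) is satisfied at point 7.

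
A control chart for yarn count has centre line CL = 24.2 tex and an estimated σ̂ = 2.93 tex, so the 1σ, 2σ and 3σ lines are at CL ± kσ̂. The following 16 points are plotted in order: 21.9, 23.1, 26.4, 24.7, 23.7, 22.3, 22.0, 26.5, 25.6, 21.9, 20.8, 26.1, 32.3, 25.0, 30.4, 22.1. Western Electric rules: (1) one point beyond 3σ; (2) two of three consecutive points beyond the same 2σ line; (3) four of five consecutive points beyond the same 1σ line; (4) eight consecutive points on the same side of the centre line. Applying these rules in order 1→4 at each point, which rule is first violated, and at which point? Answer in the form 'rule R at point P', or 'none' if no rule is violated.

rule 2 at point 15

Zone of each point (C = within 1σ̂, B = 1σ̂–2σ̂, A = 2σ̂–3σ̂, * = beyond 3σ̂; sign = side of CL): 1:-C, 2:-C, 3:+C, 4:+C, 5:-C, 6:-C, 7:-C, 8:+C, 9:+C, 10:-C, 11:-B, 12:+C, 13:+A, 14:+C, 15:+A, 16:-C
Rule 2 (two of three consecutive points beyond the same 2σ limit) is satisfied at point 15.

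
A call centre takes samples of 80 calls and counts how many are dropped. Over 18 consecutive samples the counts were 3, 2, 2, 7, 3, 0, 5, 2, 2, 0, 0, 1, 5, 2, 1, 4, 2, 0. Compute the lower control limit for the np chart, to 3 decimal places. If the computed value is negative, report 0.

0.000

p̄ = Σdᵢ / (k·n) = 41 / (18 × 80) = 0.02847
LCL = np̄ − 3·√(np̄(1−p̄)) = 2.2778 − 3 × 1.4876 = -2.1850 → 0 (negative, so LCL = 0)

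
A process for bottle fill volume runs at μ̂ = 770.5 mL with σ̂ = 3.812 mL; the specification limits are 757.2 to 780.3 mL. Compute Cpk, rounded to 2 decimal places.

0.86

Cpu = (USL − μ̂) / (3σ̂) = (780.3 − 770.5) / (3 × 3.812) = 0.8569; Cpl = (μ̂ − LSL) / (3σ̂) = (770.5 − 757.2) / (3 × 3.812) = 1.1630; Cpk = min(Cpu, Cpl) = 0.8569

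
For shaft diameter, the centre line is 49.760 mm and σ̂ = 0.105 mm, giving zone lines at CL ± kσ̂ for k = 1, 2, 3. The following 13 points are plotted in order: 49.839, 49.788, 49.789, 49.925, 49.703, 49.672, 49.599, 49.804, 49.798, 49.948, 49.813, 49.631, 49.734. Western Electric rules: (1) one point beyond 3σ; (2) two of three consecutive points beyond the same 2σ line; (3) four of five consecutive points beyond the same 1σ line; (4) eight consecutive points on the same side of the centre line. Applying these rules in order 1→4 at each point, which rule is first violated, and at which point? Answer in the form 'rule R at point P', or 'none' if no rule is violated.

Zone of each point (C = within 1σ̂, B = 1σ̂–2σ̂, A = 2σ̂–3σ̂, * = beyond 3σ̂; sign = side of CL): 1:+C, 2:+C, 3:+C, 4:+B, 5:-C, 6:-C, 7:-B, 8:+C, 9:+C, 10:+B, 11:+C, 12:-B, 13:-C
No rule fires across all 13 points.

none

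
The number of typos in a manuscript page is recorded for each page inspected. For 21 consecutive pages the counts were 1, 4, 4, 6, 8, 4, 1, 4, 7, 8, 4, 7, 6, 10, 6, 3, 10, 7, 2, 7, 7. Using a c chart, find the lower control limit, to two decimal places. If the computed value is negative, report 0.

0.00

c̄ = (1 + 4 + 4 + 6 + 8 + 4 + 1 + 4 + 7 + 8 + 4 + 7 + 6 + 10 + 6 + 3 + 10 + 7 + 2 + 7 + 7) / 21 = 116 / 21 = 5.5238
LCL = c̄ − 3√c̄ = 5.5238 − 3 × 2.3503 = -1.5270 → 0 (cannot be negative)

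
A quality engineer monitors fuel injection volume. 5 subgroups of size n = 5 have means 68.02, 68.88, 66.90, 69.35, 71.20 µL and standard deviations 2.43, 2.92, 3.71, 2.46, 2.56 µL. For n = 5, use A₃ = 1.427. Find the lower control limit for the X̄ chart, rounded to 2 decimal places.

X̄̄ = (68.02 + 68.88 + 66.90 + 69.35 + 71.20) / 5 = 68.8700
s̄ = (2.43 + 2.92 + 3.71 + 2.46 + 2.56) / 5 = 2.8160
LCL = X̄̄ − A₃·s̄ = 68.8700 − 1.427 × 2.8160 = 64.8516

64.85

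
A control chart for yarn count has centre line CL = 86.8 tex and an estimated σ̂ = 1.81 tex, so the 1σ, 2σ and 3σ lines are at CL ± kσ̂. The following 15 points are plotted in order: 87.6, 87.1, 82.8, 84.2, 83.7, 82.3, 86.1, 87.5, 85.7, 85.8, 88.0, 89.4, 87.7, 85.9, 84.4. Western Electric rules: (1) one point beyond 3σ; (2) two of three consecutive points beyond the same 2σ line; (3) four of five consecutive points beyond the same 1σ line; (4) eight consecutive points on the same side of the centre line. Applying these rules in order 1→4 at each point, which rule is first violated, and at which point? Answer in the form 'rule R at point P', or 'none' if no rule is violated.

rule 3 at point 6

Zone of each point (C = within 1σ̂, B = 1σ̂–2σ̂, A = 2σ̂–3σ̂, * = beyond 3σ̂; sign = side of CL): 1:+C, 2:+C, 3:-A, 4:-B, 5:-B, 6:-A, 7:-C, 8:+C, 9:-C, 10:-C, 11:+C, 12:+B, 13:+C, 14:-C, 15:-B
Rule 3 (four of five consecutive points beyond the same 1σ limit) is satisfied at point 6.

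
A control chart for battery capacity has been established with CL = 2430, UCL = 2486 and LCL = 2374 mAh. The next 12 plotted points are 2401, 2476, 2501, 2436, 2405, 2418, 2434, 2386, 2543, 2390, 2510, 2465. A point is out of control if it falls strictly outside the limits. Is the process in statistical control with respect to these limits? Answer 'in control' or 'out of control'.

out of control

Compare each point to [2374, 2486]: sample 3 = 2501 > UCL; sample 9 = 2543 > UCL; sample 11 = 2510 > UCL.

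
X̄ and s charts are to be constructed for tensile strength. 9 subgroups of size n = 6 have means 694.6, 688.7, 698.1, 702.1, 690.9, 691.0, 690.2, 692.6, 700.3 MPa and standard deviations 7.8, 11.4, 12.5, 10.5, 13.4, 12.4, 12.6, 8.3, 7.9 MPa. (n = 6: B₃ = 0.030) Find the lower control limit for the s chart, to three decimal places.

0.323

s̄ = (7.8 + 11.4 + 12.5 + 10.5 + 13.4 + 12.4 + 12.6 + 8.3 + 7.9) / 9 = 10.7556
LCL_s = B₃·s̄ = 0.030 × 10.7556 = 0.3227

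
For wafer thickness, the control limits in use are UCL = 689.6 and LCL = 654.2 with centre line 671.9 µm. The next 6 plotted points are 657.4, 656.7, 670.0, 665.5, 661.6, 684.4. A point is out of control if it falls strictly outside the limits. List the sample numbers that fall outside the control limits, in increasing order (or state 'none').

All 6 points lie within [654.2, 689.6].

none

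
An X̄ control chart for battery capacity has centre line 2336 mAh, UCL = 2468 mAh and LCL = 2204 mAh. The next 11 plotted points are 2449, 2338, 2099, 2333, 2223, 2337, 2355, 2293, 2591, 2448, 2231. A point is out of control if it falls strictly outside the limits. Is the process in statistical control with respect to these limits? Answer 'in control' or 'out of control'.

out of control

Compare each point to [2204, 2468]: sample 3 = 2099 < LCL; sample 9 = 2591 > UCL.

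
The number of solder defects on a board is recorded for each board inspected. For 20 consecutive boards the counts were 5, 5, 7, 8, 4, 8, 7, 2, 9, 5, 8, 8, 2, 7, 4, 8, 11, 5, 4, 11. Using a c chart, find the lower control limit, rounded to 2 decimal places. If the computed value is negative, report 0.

0.00

c̄ = (5 + 5 + 7 + 8 + 4 + 8 + 7 + 2 + 9 + 5 + 8 + 8 + 2 + 7 + 4 + 8 + 11 + 5 + 4 + 11) / 20 = 128 / 20 = 6.4000
LCL = c̄ − 3√c̄ = 6.4000 − 3 × 2.5298 = -1.1895 → 0 (cannot be negative)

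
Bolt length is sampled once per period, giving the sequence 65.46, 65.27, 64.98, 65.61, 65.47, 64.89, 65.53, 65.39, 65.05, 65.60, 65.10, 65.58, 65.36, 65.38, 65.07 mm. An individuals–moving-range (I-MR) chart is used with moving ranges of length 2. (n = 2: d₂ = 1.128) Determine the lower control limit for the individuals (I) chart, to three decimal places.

X̄ = (65.46 + 65.27 + 64.98 + 65.61 + 65.47 + 64.89 + 65.53 + 65.39 + 65.05 + 65.60 + 65.10 + 65.58 + 65.36 + 65.38 + 65.07) / 15 = 65.3160
Moving ranges: 0.19, 0.29, 0.63, 0.14, 0.58, 0.64, 0.14, 0.34, 0.55, 0.50, 0.48, 0.22, 0.02, 0.31; M̄R̄ = 5.0300 / 14 = 0.3593
LCL = X̄ − 3·M̄R̄/d₂ = 65.3160 − 3 × 0.3593 / 1.128 = 64.3605

64.360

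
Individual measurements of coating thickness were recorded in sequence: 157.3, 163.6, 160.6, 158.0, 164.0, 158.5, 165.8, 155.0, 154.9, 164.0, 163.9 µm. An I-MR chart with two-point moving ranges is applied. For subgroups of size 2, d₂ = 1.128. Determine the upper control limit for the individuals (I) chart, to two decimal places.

174.02

X̄ = (157.3 + 163.6 + 160.6 + 158.0 + 164.0 + 158.5 + 165.8 + 155.0 + 154.9 + 164.0 + 163.9) / 11 = 160.5091
Moving ranges: 6.3, 3.0, 2.6, 6.0, 5.5, 7.3, 10.8, 0.1, 9.1, 0.1; M̄R̄ = 50.8000 / 10 = 5.0800
UCL = X̄ + 3·M̄R̄/d₂ = 160.5091 + 3 × 5.0800 / 1.128 = 174.0197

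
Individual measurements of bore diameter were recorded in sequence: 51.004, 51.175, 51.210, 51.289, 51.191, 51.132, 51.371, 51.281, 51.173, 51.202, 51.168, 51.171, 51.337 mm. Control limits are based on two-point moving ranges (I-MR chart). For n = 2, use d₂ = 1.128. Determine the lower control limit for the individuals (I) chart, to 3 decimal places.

X̄ = (51.004 + 51.175 + 51.210 + 51.289 + 51.191 + 51.132 + 51.371 + 51.281 + 51.173 + 51.202 + 51.168 + 51.171 + 51.337) / 13 = 51.2080
Moving ranges: 0.171, 0.035, 0.079, 0.098, 0.059, 0.239, 0.090, 0.108, 0.029, 0.034, 0.003, 0.166; M̄R̄ = 1.1110 / 12 = 0.0926
LCL = X̄ − 3·M̄R̄/d₂ = 51.2080 − 3 × 0.0926 / 1.128 = 50.9618

50.962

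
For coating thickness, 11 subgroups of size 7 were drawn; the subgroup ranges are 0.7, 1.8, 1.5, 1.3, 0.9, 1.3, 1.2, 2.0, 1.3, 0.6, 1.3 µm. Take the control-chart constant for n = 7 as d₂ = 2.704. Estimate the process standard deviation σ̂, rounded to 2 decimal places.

0.47

R̄ = (0.7 + 1.8 + 1.5 + 1.3 + 0.9 + 1.3 + 1.2 + 2.0 + 1.3 + 0.6 + 1.3) / 11 = 1.2636
σ̂ = R̄ / d₂ = 1.2636 / 2.704 = 0.4673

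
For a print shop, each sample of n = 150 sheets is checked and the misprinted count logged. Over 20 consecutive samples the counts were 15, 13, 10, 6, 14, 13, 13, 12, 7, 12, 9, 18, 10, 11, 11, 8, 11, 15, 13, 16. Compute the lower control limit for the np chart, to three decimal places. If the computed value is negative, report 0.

p̄ = Σdᵢ / (k·n) = 237 / (20 × 150) = 0.07900
LCL = np̄ − 3·√(np̄(1−p̄)) = 11.8500 − 3 × 3.3036 = 1.9392

1.939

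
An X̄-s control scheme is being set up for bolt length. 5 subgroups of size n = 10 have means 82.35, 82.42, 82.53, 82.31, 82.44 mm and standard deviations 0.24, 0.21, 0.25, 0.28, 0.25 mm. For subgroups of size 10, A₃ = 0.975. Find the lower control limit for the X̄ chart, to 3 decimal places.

X̄̄ = (82.35 + 82.42 + 82.53 + 82.31 + 82.44) / 5 = 82.4100
s̄ = (0.24 + 0.21 + 0.25 + 0.28 + 0.25) / 5 = 0.2460
LCL = X̄̄ − A₃·s̄ = 82.4100 − 0.975 × 0.2460 = 82.1701

82.170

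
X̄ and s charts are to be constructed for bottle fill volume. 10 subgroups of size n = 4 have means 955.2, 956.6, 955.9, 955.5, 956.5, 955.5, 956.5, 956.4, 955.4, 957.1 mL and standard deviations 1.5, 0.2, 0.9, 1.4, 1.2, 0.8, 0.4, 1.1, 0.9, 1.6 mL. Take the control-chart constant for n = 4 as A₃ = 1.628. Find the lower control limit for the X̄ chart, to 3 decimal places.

X̄̄ = (955.2 + 956.6 + 955.9 + 955.5 + 956.5 + 955.5 + 956.5 + 956.4 + 955.4 + 957.1) / 10 = 956.0600
s̄ = (1.5 + 0.2 + 0.9 + 1.4 + 1.2 + 0.8 + 0.4 + 1.1 + 0.9 + 1.6) / 10 = 1.0000
LCL = X̄̄ − A₃·s̄ = 956.0600 − 1.628 × 1.0000 = 954.4320

954.432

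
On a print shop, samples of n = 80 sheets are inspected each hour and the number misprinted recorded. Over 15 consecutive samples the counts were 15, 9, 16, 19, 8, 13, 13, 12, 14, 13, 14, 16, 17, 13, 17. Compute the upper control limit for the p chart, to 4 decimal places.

0.3014

p̄ = Σdᵢ / (k·n) = 209 / (15 × 80) = 0.17417
UCL = p̄ + 3·√(p̄(1−p̄)/n) = 0.17417 + 3 × √(0.17417×0.82583/80) = 0.17417 + 3 × 0.04240 = 0.30137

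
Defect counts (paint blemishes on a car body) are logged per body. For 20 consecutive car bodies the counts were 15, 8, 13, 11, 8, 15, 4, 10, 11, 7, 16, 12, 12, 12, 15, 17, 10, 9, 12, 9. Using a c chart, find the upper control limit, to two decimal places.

c̄ = (15 + 8 + 13 + 11 + 8 + 15 + 4 + 10 + 11 + 7 + 16 + 12 + 12 + 12 + 15 + 17 + 10 + 9 + 12 + 9) / 20 = 226 / 20 = 11.3000
UCL = c̄ + 3√c̄ = 11.3000 + 3 × √11.3000 = 11.3000 + 3 × 3.3615 = 21.3846

21.38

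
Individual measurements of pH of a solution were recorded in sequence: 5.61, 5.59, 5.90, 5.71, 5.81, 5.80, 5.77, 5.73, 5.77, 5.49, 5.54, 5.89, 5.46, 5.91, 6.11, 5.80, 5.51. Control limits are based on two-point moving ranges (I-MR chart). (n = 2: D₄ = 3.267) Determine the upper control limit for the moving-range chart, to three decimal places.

0.633

Moving ranges: 0.02, 0.31, 0.19, 0.10, 0.01, 0.03, 0.04, 0.04, 0.28, 0.05, 0.35, 0.43, 0.45, 0.20, 0.31, 0.29; M̄R̄ = 3.1000 / 16 = 0.1938
UCL_MR = D₄·M̄R̄ = 3.267 × 0.1938 = 0.6330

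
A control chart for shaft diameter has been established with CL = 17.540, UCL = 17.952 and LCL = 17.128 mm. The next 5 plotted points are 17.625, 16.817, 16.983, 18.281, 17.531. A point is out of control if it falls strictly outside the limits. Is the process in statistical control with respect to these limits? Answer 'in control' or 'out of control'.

Compare each point to [17.128, 17.952]: sample 2 = 16.817 < LCL; sample 3 = 16.983 < LCL; sample 4 = 18.281 > UCL.

out of control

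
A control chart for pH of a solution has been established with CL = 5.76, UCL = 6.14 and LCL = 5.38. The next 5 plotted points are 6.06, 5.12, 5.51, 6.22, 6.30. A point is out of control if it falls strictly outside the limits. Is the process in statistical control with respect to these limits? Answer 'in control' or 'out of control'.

out of control

Compare each point to [5.38, 6.14]: sample 2 = 5.12 < LCL; sample 4 = 6.22 > UCL; sample 5 = 6.30 > UCL.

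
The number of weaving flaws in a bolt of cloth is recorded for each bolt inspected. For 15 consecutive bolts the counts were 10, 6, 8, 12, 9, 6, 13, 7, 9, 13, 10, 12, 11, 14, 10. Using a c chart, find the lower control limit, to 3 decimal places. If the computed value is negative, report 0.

0.513

c̄ = (10 + 6 + 8 + 12 + 9 + 6 + 13 + 7 + 9 + 13 + 10 + 12 + 11 + 14 + 10) / 15 = 150 / 15 = 10.0000
LCL = c̄ − 3√c̄ = 10.0000 − 3 × 3.1623 = 0.5132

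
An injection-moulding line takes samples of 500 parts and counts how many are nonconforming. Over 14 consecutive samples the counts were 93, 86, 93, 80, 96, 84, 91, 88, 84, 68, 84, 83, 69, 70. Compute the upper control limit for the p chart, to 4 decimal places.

p̄ = Σdᵢ / (k·n) = 1169 / (14 × 500) = 0.16700
UCL = p̄ + 3·√(p̄(1−p̄)/n) = 0.16700 + 3 × √(0.16700×0.83300/500) = 0.16700 + 3 × 0.01668 = 0.21704

0.2170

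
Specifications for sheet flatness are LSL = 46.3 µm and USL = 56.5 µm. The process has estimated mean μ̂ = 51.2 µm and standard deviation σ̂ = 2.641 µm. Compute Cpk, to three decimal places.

Cpu = (USL − μ̂) / (3σ̂) = (56.5 − 51.2) / (3 × 2.641) = 0.6689; Cpl = (μ̂ − LSL) / (3σ̂) = (51.2 − 46.3) / (3 × 2.641) = 0.6185; Cpk = min(Cpu, Cpl) = 0.6185

0.618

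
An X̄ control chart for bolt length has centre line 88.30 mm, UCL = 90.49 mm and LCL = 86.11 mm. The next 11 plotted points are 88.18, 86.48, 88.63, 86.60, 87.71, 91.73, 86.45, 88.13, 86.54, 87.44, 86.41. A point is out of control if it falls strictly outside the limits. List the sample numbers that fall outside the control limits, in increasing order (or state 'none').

Compare each point to [86.11, 90.49]: sample 6 = 91.73 > UCL.

6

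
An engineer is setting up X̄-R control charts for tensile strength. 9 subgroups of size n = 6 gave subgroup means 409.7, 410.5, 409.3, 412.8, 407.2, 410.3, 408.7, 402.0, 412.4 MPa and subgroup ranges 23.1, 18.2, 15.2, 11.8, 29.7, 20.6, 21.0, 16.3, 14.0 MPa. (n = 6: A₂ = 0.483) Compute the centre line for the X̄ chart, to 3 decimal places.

X̄̄ = (409.7 + 410.5 + 409.3 + 412.8 + 407.2 + 410.3 + 408.7 + 402.0 + 412.4) / 9 = 3682.9000 / 9 = 409.2111
CL = X̄̄ = 409.2111

409.211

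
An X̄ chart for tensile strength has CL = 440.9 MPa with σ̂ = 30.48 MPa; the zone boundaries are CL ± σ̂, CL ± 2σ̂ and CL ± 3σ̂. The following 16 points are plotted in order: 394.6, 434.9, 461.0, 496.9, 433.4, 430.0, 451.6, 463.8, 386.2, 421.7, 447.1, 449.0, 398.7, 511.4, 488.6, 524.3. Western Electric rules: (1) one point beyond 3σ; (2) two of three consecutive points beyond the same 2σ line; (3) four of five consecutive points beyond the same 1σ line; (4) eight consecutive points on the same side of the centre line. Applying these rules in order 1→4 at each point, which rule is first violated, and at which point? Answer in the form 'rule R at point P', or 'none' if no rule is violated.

rule 2 at point 16

Zone of each point (C = within 1σ̂, B = 1σ̂–2σ̂, A = 2σ̂–3σ̂, * = beyond 3σ̂; sign = side of CL): 1:-B, 2:-C, 3:+C, 4:+B, 5:-C, 6:-C, 7:+C, 8:+C, 9:-B, 10:-C, 11:+C, 12:+C, 13:-B, 14:+A, 15:+B, 16:+A
Rule 2 (two of three consecutive points beyond the same 2σ limit) is satisfied at point 16.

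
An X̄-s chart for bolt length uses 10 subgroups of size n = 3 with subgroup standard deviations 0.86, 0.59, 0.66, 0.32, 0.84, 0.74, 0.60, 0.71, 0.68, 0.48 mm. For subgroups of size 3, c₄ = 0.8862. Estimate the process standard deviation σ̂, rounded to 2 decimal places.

s̄ = (0.86 + 0.59 + 0.66 + 0.32 + 0.84 + 0.74 + 0.60 + 0.71 + 0.68 + 0.48) / 10 = 0.6480
σ̂ = s̄ / c₄ = 0.6480 / 0.8862 = 0.7312

0.73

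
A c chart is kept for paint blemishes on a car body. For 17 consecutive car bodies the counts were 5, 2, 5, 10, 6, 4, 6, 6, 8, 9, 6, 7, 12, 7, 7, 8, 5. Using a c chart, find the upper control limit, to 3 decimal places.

c̄ = (5 + 2 + 5 + 10 + 6 + 4 + 6 + 6 + 8 + 9 + 6 + 7 + 12 + 7 + 7 + 8 + 5) / 17 = 113 / 17 = 6.6471
UCL = c̄ + 3√c̄ = 6.6471 + 3 × √6.6471 = 6.6471 + 3 × 2.5782 = 14.3816

14.382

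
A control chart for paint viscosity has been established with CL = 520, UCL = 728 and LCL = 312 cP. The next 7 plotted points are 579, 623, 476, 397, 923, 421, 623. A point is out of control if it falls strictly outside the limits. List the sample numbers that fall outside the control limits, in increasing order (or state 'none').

5

Compare each point to [312, 728]: sample 5 = 923 > UCL.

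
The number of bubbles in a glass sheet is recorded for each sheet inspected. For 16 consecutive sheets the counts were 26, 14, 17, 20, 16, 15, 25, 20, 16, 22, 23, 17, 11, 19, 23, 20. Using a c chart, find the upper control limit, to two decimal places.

c̄ = (26 + 14 + 17 + 20 + 16 + 15 + 25 + 20 + 16 + 22 + 23 + 17 + 11 + 19 + 23 + 20) / 16 = 304 / 16 = 19.0000
UCL = c̄ + 3√c̄ = 19.0000 + 3 × √19.0000 = 19.0000 + 3 × 4.3589 = 32.0767

32.08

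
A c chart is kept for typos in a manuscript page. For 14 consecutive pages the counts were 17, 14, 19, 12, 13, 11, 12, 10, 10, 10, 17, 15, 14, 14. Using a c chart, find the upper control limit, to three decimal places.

c̄ = (17 + 14 + 19 + 12 + 13 + 11 + 12 + 10 + 10 + 10 + 17 + 15 + 14 + 14) / 14 = 188 / 14 = 13.4286
UCL = c̄ + 3√c̄ = 13.4286 + 3 × √13.4286 = 13.4286 + 3 × 3.6645 = 24.4221

24.422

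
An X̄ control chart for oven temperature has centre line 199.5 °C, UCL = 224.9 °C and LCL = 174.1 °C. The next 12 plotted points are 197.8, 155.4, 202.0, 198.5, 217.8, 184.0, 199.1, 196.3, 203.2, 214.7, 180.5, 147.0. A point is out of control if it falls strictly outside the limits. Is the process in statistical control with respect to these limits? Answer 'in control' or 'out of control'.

out of control

Compare each point to [174.1, 224.9]: sample 2 = 155.4 < LCL; sample 12 = 147.0 < LCL.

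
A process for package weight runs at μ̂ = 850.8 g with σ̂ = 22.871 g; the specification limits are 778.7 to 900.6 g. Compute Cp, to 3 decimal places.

0.888

Cp = (USL − LSL) / (6σ̂) = (900.6 − 778.7) / (6 × 22.871) = 121.9000 / 137.2260 = 0.8883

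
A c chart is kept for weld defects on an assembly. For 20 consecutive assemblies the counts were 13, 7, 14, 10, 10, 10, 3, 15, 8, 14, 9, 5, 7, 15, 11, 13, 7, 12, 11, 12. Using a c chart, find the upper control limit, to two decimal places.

c̄ = (13 + 7 + 14 + 10 + 10 + 10 + 3 + 15 + 8 + 14 + 9 + 5 + 7 + 15 + 11 + 13 + 7 + 12 + 11 + 12) / 20 = 206 / 20 = 10.3000
UCL = c̄ + 3√c̄ = 10.3000 + 3 × √10.3000 = 10.3000 + 3 × 3.2094 = 19.9281

19.93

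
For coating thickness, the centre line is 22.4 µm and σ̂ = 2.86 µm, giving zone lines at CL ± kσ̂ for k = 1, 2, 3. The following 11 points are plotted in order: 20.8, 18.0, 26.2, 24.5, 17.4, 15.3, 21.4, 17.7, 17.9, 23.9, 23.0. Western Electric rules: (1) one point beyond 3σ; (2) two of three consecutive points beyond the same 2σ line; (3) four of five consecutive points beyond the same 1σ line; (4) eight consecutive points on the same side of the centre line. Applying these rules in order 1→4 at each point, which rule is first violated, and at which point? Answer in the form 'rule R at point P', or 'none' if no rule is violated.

rule 3 at point 9

Zone of each point (C = within 1σ̂, B = 1σ̂–2σ̂, A = 2σ̂–3σ̂, * = beyond 3σ̂; sign = side of CL): 1:-C, 2:-B, 3:+B, 4:+C, 5:-B, 6:-A, 7:-C, 8:-B, 9:-B, 10:+C, 11:+C
Rule 3 (four of five consecutive points beyond the same 1σ limit) is satisfied at point 9.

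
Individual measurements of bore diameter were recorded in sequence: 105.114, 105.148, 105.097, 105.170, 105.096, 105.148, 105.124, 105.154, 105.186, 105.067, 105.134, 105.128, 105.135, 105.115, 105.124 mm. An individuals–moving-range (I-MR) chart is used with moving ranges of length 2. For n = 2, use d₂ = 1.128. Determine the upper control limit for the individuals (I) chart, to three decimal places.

X̄ = (105.114 + 105.148 + 105.097 + 105.170 + 105.096 + 105.148 + 105.124 + 105.154 + 105.186 + 105.067 + 105.134 + 105.128 + 105.135 + 105.115 + 105.124) / 15 = 105.1293
Moving ranges: 0.034, 0.051, 0.073, 0.074, 0.052, 0.024, 0.030, 0.032, 0.119, 0.067, 0.006, 0.007, 0.020, 0.009; M̄R̄ = 0.5980 / 14 = 0.0427
UCL = X̄ + 3·M̄R̄/d₂ = 105.1293 + 3 × 0.0427 / 1.128 = 105.2429

105.243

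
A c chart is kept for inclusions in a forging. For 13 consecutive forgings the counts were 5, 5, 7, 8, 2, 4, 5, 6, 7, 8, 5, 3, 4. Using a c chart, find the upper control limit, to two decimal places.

12.22

c̄ = (5 + 5 + 7 + 8 + 2 + 4 + 5 + 6 + 7 + 8 + 5 + 3 + 4) / 13 = 69 / 13 = 5.3077
UCL = c̄ + 3√c̄ = 5.3077 + 3 × √5.3077 = 5.3077 + 3 × 2.3038 = 12.2192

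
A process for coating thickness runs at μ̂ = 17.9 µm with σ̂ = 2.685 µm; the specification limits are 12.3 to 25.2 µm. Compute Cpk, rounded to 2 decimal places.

0.70

Cpu = (USL − μ̂) / (3σ̂) = (25.2 − 17.9) / (3 × 2.685) = 0.9063; Cpl = (μ̂ − LSL) / (3σ̂) = (17.9 − 12.3) / (3 × 2.685) = 0.6952; Cpk = min(Cpu, Cpl) = 0.6952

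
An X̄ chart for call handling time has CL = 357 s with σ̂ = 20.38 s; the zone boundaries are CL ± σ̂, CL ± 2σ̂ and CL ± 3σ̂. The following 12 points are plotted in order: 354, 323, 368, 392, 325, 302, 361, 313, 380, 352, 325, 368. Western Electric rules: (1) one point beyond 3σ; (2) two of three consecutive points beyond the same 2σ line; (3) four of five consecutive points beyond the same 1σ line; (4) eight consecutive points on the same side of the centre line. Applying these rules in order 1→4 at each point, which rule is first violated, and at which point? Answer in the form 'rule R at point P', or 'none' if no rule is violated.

Zone of each point (C = within 1σ̂, B = 1σ̂–2σ̂, A = 2σ̂–3σ̂, * = beyond 3σ̂; sign = side of CL): 1:-C, 2:-B, 3:+C, 4:+B, 5:-B, 6:-A, 7:+C, 8:-A, 9:+B, 10:-C, 11:-B, 12:+C
Rule 2 (two of three consecutive points beyond the same 2σ limit) is satisfied at point 8.

rule 2 at point 8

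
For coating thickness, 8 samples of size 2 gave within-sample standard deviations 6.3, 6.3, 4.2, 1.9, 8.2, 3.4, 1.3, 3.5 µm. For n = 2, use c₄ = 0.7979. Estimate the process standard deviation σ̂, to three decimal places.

s̄ = (6.3 + 6.3 + 4.2 + 1.9 + 8.2 + 3.4 + 1.3 + 3.5) / 8 = 4.3875
σ̂ = s̄ / c₄ = 4.3875 / 0.7979 = 5.4988

5.499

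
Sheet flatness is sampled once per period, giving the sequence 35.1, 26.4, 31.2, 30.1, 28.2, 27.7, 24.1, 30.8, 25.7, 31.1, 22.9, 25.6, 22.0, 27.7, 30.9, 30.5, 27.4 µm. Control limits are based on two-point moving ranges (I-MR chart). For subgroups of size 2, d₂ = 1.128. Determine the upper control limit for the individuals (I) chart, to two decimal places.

38.84

X̄ = (35.1 + 26.4 + 31.2 + 30.1 + 28.2 + 27.7 + 24.1 + 30.8 + 25.7 + 31.1 + 22.9 + 25.6 + 22.0 + 27.7 + 30.9 + 30.5 + 27.4) / 17 = 28.0824
Moving ranges: 8.7, 4.8, 1.1, 1.9, 0.5, 3.6, 6.7, 5.1, 5.4, 8.2, 2.7, 3.6, 5.7, 3.2, 0.4, 3.1; M̄R̄ = 64.7000 / 16 = 4.0438
UCL = X̄ + 3·M̄R̄/d₂ = 28.0824 + 3 × 4.0438 / 1.128 = 38.8370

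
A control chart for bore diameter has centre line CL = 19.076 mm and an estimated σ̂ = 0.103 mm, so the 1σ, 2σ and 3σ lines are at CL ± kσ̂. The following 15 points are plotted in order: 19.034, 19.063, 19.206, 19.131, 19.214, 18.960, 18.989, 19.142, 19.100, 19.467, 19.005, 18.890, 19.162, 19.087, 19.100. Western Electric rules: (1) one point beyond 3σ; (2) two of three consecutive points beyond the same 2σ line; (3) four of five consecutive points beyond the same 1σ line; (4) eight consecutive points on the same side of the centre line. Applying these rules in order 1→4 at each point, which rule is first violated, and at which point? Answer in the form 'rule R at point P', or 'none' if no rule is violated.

Zone of each point (C = within 1σ̂, B = 1σ̂–2σ̂, A = 2σ̂–3σ̂, * = beyond 3σ̂; sign = side of CL): 1:-C, 2:-C, 3:+B, 4:+C, 5:+B, 6:-B, 7:-C, 8:+C, 9:+C, 10:+*, 11:-C, 12:-B, 13:+C, 14:+C, 15:+C
Rule 1 (one point beyond the 3σ limits) is satisfied at point 10.

rule 1 at point 10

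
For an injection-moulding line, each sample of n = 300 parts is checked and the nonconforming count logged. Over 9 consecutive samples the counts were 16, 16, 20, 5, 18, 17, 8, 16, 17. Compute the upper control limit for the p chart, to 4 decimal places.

p̄ = Σdᵢ / (k·n) = 133 / (9 × 300) = 0.04926
UCL = p̄ + 3·√(p̄(1−p̄)/n) = 0.04926 + 3 × √(0.04926×0.95074/300) = 0.04926 + 3 × 0.01249 = 0.08674

0.0867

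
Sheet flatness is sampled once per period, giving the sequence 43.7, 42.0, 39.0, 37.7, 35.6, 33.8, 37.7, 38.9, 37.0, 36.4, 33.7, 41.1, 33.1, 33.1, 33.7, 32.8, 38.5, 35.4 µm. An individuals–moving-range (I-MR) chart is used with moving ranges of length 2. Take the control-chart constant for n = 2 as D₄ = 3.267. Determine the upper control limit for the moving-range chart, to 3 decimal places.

8.821

Moving ranges: 1.7, 3.0, 1.3, 2.1, 1.8, 3.9, 1.2, 1.9, 0.6, 2.7, 7.4, 8.0, 0.0, 0.6, 0.9, 5.7, 3.1; M̄R̄ = 45.9000 / 17 = 2.7000
UCL_MR = D₄·M̄R̄ = 3.267 × 2.7000 = 8.8209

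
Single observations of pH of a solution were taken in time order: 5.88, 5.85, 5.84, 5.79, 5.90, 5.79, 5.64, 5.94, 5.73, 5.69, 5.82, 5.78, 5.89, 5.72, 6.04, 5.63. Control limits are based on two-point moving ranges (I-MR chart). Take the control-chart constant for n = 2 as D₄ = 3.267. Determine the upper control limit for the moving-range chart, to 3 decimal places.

0.477

Moving ranges: 0.03, 0.01, 0.05, 0.11, 0.11, 0.15, 0.30, 0.21, 0.04, 0.13, 0.04, 0.11, 0.17, 0.32, 0.41; M̄R̄ = 2.1900 / 15 = 0.1460
UCL_MR = D₄·M̄R̄ = 3.267 × 0.1460 = 0.4770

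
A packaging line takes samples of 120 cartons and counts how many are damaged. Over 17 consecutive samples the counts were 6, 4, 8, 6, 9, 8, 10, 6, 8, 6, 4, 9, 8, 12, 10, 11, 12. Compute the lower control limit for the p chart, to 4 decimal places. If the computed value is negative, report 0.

p̄ = Σdᵢ / (k·n) = 137 / (17 × 120) = 0.06716
LCL = p̄ − 3·√(p̄(1−p̄)/n) = 0.06716 − 3 × 0.02285 = -0.00139 → 0 (negative, so LCL = 0)

0.0000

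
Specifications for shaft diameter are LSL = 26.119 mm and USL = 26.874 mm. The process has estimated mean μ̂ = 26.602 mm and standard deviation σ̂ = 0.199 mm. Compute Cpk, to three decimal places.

Cpu = (USL − μ̂) / (3σ̂) = (26.874 − 26.602) / (3 × 0.199) = 0.4556; Cpl = (μ̂ − LSL) / (3σ̂) = (26.602 − 26.119) / (3 × 0.199) = 0.8090; Cpk = min(Cpu, Cpl) = 0.4556

0.456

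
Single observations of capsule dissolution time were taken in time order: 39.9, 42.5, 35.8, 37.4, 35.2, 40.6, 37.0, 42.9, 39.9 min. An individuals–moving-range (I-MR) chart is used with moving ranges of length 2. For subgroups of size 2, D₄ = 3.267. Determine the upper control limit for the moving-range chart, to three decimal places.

Moving ranges: 2.6, 6.7, 1.6, 2.2, 5.4, 3.6, 5.9, 3.0; M̄R̄ = 31.0000 / 8 = 3.8750
UCL_MR = D₄·M̄R̄ = 3.267 × 3.8750 = 12.6596

12.660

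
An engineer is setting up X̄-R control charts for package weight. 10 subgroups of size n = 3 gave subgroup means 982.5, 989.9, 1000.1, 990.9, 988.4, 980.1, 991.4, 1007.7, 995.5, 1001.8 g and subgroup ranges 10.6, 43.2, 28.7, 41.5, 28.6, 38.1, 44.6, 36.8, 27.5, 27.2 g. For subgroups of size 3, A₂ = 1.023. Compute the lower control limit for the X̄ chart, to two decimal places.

959.40

X̄̄ = (982.5 + 989.9 + 1000.1 + 990.9 + 988.4 + 980.1 + 991.4 + 1007.7 + 995.5 + 1001.8) / 10 = 9928.3000 / 10 = 992.8300
R̄ = (10.6 + 43.2 + 28.7 + 41.5 + 28.6 + 38.1 + 44.6 + 36.8 + 27.5 + 27.2) / 10 = 326.8000 / 10 = 32.6800
LCL = X̄̄ − A₂·R̄ = 992.8300 − 1.023 × 32.6800 = 959.3984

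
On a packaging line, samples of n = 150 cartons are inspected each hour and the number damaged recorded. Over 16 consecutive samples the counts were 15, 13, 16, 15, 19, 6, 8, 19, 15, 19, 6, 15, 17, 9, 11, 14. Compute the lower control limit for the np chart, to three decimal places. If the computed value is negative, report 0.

3.026

p̄ = Σdᵢ / (k·n) = 217 / (16 × 150) = 0.09042
LCL = np̄ − 3·√(np̄(1−p̄)) = 13.5625 − 3 × 3.5123 = 3.0256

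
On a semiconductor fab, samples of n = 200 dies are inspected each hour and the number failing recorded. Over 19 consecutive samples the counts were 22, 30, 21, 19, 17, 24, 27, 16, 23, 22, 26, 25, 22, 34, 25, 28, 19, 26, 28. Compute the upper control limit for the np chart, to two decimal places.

p̄ = Σdᵢ / (k·n) = 454 / (19 × 200) = 0.11947
UCL = np̄ + 3·√(np̄(1−p̄)) = 23.8947 + 3 × √(23.8947×0.88053) = 23.8947 + 3 × 4.5869 = 37.6555

37.66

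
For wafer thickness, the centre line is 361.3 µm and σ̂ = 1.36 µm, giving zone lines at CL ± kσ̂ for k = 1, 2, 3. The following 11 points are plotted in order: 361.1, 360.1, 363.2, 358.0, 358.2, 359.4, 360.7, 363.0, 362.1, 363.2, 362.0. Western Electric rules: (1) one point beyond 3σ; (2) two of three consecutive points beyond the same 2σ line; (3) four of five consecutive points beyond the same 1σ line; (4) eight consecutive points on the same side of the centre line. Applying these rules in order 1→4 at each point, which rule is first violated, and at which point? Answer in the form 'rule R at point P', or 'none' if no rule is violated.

rule 2 at point 5

Zone of each point (C = within 1σ̂, B = 1σ̂–2σ̂, A = 2σ̂–3σ̂, * = beyond 3σ̂; sign = side of CL): 1:-C, 2:-C, 3:+B, 4:-A, 5:-A, 6:-B, 7:-C, 8:+B, 9:+C, 10:+B, 11:+C
Rule 2 (two of three consecutive points beyond the same 2σ limit) is satisfied at point 5.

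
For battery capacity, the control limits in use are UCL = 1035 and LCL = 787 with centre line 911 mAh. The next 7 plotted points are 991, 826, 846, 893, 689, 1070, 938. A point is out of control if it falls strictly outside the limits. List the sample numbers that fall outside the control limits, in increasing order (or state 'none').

5, 6

Compare each point to [787, 1035]: sample 5 = 689 < LCL; sample 6 = 1070 > UCL.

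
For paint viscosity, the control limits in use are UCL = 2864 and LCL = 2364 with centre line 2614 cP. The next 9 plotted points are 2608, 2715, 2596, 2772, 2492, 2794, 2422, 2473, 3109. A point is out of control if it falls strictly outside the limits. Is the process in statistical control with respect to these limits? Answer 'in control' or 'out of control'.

out of control

Compare each point to [2364, 2864]: sample 9 = 3109 > UCL.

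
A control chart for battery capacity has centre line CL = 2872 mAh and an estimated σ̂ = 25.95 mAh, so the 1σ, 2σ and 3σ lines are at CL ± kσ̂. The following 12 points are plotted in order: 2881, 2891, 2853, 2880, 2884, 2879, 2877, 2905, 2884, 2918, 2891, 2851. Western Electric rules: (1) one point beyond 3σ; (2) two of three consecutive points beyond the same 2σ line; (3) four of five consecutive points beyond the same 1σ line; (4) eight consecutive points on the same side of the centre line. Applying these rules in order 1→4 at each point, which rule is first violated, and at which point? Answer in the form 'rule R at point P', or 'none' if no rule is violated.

Zone of each point (C = within 1σ̂, B = 1σ̂–2σ̂, A = 2σ̂–3σ̂, * = beyond 3σ̂; sign = side of CL): 1:+C, 2:+C, 3:-C, 4:+C, 5:+C, 6:+C, 7:+C, 8:+B, 9:+C, 10:+B, 11:+C, 12:-C
Rule 4 (eight consecutive points on the same side of the centre line) is satisfied at point 11.

rule 4 at point 11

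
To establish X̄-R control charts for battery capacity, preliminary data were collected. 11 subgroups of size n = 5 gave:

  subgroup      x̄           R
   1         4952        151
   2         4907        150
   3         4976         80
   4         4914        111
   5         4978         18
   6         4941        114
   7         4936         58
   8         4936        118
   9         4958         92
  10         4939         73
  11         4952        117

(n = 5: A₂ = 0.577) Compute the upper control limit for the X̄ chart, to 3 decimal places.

X̄̄ = (4952 + 4907 + 4976 + 4914 + 4978 + 4941 + 4936 + 4936 + 4958 + 4939 + 4952) / 11 = 54389.0000 / 11 = 4944.4545
R̄ = (151 + 150 + 80 + 111 + 18 + 114 + 58 + 118 + 92 + 73 + 117) / 11 = 1082.0000 / 11 = 98.3636
UCL = X̄̄ + A₂·R̄ = 4944.4545 + 0.577 × 98.3636 = 5001.2104

5001.210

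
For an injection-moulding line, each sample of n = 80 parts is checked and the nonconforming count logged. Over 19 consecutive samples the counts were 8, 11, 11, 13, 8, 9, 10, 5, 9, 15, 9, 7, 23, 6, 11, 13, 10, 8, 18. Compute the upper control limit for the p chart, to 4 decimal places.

p̄ = Σdᵢ / (k·n) = 204 / (19 × 80) = 0.13421
UCL = p̄ + 3·√(p̄(1−p̄)/n) = 0.13421 + 3 × √(0.13421×0.86579/80) = 0.13421 + 3 × 0.03811 = 0.24854

0.2485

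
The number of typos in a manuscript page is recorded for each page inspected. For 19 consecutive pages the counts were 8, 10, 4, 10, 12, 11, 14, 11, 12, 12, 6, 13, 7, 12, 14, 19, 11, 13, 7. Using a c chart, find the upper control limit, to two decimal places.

c̄ = (8 + 10 + 4 + 10 + 12 + 11 + 14 + 11 + 12 + 12 + 6 + 13 + 7 + 12 + 14 + 19 + 11 + 13 + 7) / 19 = 206 / 19 = 10.8421
UCL = c̄ + 3√c̄ = 10.8421 + 3 × √10.8421 = 10.8421 + 3 × 3.2927 = 20.7203

20.72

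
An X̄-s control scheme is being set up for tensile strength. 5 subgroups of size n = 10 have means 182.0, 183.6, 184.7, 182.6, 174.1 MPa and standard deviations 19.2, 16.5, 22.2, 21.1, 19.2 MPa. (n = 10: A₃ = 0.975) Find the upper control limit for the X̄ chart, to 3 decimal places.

X̄̄ = (182.0 + 183.6 + 184.7 + 182.6 + 174.1) / 5 = 181.4000
s̄ = (19.2 + 16.5 + 22.2 + 21.1 + 19.2) / 5 = 19.6400
UCL = X̄̄ + A₃·s̄ = 181.4000 + 0.975 × 19.6400 = 200.5490

200.549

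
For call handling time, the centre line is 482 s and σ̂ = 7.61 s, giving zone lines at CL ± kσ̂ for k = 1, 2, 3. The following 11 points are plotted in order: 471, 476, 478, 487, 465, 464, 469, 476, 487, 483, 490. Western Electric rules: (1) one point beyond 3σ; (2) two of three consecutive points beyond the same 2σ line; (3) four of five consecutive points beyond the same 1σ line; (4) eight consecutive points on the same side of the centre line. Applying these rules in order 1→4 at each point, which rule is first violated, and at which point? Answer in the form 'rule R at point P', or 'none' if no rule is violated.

Zone of each point (C = within 1σ̂, B = 1σ̂–2σ̂, A = 2σ̂–3σ̂, * = beyond 3σ̂; sign = side of CL): 1:-B, 2:-C, 3:-C, 4:+C, 5:-A, 6:-A, 7:-B, 8:-C, 9:+C, 10:+C, 11:+B
Rule 2 (two of three consecutive points beyond the same 2σ limit) is satisfied at point 6.

rule 2 at point 6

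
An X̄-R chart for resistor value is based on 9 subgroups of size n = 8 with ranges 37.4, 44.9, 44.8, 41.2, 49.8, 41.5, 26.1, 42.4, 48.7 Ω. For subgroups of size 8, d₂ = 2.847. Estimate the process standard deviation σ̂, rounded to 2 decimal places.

14.71

R̄ = (37.4 + 44.9 + 44.8 + 41.2 + 49.8 + 41.5 + 26.1 + 42.4 + 48.7) / 9 = 41.8667
σ̂ = R̄ / d₂ = 41.8667 / 2.847 = 14.7055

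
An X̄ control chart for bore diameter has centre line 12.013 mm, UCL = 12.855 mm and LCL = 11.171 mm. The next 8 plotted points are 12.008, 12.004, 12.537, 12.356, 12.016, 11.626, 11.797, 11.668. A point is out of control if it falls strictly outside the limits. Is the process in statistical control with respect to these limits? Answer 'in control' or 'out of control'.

in control

All 8 points lie within [11.171, 12.855].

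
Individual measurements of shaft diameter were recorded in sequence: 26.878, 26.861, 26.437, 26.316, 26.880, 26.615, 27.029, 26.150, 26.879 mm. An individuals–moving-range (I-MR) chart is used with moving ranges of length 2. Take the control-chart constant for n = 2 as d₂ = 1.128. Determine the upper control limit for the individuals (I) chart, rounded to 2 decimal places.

27.81

X̄ = (26.878 + 26.861 + 26.437 + 26.316 + 26.880 + 26.615 + 27.029 + 26.150 + 26.879) / 9 = 26.6717
Moving ranges: 0.017, 0.424, 0.121, 0.564, 0.265, 0.414, 0.879, 0.729; M̄R̄ = 3.4130 / 8 = 0.4266
UCL = X̄ + 3·M̄R̄/d₂ = 26.6717 + 3 × 0.4266 / 1.128 = 27.8063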